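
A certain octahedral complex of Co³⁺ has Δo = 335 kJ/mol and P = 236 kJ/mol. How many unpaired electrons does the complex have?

Co³⁺: group 9, so d-count = 9 − 3 = 6.
Here Δo > P (335 > 236), so the low-spin state is favoured.
Configuration: t₂g⁶ eg⁰.
Unpaired electrons: 0.

0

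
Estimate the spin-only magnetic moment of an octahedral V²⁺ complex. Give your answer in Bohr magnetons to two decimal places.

Group 5 minus oxidation state +2 gives a d³ configuration for V²⁺.
For octahedral d³ the high- and low-spin configurations coincide.
Configuration: t2g^3 e_g^0 → 3 unpaired electrons.
μ(spin-only) = √[3(3+2)] = √15 ≈ 3.87 Bohr magnetons.

3.87 Bohr magnetons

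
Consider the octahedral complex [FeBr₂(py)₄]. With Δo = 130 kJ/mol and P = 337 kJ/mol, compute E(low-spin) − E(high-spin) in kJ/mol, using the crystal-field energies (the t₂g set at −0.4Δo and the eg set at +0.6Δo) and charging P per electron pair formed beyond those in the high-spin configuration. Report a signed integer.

Ligand charges: 2×(-1) from Br⁻ and 4×(+0) from py sum to -2; with overall charge +0, Fe is +2.
Fe sits in group 8; removing 2 electrons leaves Fe²⁺ with 8 − 2 = 6 d electrons.
High-spin d⁶ fills as t₂g⁴ eg² with CFSE 4(−0.4) + 2(+0.6) = -0.4Δo = -52 kJ/mol.
Low-spin: t₂g⁶ eg⁰, orbital CFSE = -2.4Δo = -312 kJ/mol; plus 2 excess pairs × P = +674 kJ/mol; total 362 kJ/mol.
E(LS) − E(HS) = 362 − (-52) = 414 kJ/mol.

414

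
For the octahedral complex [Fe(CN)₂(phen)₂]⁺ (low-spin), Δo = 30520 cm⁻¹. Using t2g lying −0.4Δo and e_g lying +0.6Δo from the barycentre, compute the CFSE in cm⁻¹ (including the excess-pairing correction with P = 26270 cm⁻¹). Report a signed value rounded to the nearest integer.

-8500

Ligand charges: 2×(-1) from CN⁻ and 2×(+0) from phen sum to -2; with overall charge +1, Fe is +3.
Fe³⁺: group 8, so d-count = 8 − 3 = 5.
Electron filling gives t2g^5 e_g^0.
Orbital CFSE = 5(-0.4) + 0(0.6) = -2.0Δo = -2.0 × 30520 = -61040 cm⁻¹.
Pairing penalty: 2 pairs vs 0 in the high-spin reference → 2 extra × P = 52540 cm⁻¹.
Combining: -61040 + 52540 = -8500 cm⁻¹.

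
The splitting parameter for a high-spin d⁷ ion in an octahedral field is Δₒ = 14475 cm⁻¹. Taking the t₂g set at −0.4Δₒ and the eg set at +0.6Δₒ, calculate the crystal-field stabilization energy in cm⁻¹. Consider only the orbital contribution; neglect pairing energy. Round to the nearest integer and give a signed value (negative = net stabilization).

-11580

Configuration: t₂g⁵ eg².
CFSE(orbital) = 5×(-0.4Δₒ) + 2×(0.6Δₒ) = -0.8Δₒ; with Δₒ = 14475 cm⁻¹ that is -11580 cm⁻¹.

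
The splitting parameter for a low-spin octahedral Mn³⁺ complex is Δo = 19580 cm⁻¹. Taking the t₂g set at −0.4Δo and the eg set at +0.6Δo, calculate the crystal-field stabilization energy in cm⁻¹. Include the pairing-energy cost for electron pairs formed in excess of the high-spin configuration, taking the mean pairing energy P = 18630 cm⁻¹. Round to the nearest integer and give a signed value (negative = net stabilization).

Group 7 minus oxidation state +3 gives a d⁴ configuration for Mn³⁺.
The d⁴ electrons fill as t₂g⁴ eg⁰.
CFSE(orbital) = 4×(-0.4Δo) + 0×(0.6Δo) = -1.6Δo; with Δo = 19580 cm⁻¹ that is -31328 cm⁻¹.
Pairing penalty: 1 pair vs 0 in the high-spin reference → 1 extra × P = 18630 cm⁻¹.
Net CFSE = -31328 + 18630 = -12698 cm⁻¹.

-12698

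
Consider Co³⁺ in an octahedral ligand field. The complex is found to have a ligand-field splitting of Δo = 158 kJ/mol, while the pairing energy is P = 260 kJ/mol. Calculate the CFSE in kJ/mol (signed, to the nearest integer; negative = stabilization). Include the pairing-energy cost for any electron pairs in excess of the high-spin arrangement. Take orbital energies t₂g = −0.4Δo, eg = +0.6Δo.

Co sits in group 9; removing 3 electrons leaves Co³⁺ with 9 − 3 = 6 d electrons.
Since Δo = 158 kJ/mol < P = 260 kJ/mol, the complex adopts the high-spin configuration.
Filling d⁶ accordingly: t₂g⁴ eg².
Orbital CFSE = -0.4Δo = -0.4 × 158 = -63 kJ/mol.
High-spin has no excess pairs, so no pairing correction applies.

-63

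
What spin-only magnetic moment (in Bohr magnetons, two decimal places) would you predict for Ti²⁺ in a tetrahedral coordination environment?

2.83 Bohr magnetons

Group 4 minus oxidation state +2 gives a d² configuration for Ti²⁺.
Tetrahedral fields are weak (Δₜ ≈ 4/9 Δₒ), so electrons fill high-spin.
Configuration: e^2 t2^0 → 2 unpaired electrons.
μ(spin-only) = √[2(2+2)] = √8 ≈ 2.83 Bohr magnetons.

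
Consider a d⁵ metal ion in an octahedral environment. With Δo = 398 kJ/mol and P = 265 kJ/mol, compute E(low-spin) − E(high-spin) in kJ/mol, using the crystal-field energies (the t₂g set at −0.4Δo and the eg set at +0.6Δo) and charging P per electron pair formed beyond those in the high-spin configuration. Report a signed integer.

-266

High-spin: t₂g³ eg², CFSE = 0.0Δo = 0 kJ/mol.
For low-spin the configuration is t₂g⁵ eg⁰: orbital energy -2.0 × 398 = -796 kJ/mol, and 2 additional pairs relative to high-spin add 530 kJ/mol, giving -266 kJ/mol.
The difference is -266 − (0) = -266 kJ/mol, so low-spin lies lower.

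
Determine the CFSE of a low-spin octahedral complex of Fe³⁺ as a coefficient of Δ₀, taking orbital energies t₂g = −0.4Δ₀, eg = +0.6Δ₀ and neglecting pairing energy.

-2.0 Δ₀

Fe sits in group 8; removing 3 electrons leaves Fe³⁺ with 8 − 3 = 5 d electrons.
Configuration: t₂g⁵ eg⁰.
CFSE = 5(-0.4Δ₀) + 0(0.6Δ₀) = -2.0Δ₀ + 0.0Δ₀ = -2.0Δ₀.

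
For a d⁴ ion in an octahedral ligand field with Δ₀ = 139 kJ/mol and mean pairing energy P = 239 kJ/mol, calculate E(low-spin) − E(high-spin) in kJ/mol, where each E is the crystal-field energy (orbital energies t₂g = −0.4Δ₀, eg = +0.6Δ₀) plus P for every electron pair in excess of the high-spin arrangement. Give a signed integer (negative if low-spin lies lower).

In the high-spin limit (t₂g³ eg¹) the orbital term is -0.6Δ₀ = -83 kJ/mol, with no excess pairing.
Low-spin t₂g⁴ eg⁰ gives -1.6Δ₀ = -222 kJ/mol, but forming 1 extra pair costs 1P = 239 kJ/mol, so E(LS) = -222 + 239 = 17 kJ/mol.
The difference is 17 − (-83) = 100 kJ/mol, so high-spin lies lower.

100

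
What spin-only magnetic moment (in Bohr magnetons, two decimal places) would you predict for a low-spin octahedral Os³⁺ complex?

1.73 Bohr magnetons

Os is in group 8, so Os³⁺ is d⁵ (8 − 3 = 5).
Configuration: t₂g⁵ eg⁰ → 1 unpaired electron.
μ(spin-only) = √[1(1+2)] = √3 ≈ 1.73 Bohr magnetons.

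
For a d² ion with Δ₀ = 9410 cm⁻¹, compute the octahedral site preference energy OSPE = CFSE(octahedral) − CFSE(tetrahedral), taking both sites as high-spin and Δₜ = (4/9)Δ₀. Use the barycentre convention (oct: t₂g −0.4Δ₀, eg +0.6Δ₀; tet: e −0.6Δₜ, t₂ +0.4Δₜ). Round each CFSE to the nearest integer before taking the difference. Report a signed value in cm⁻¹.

Octahedral high-spin t₂g² eg⁰: CFSE = -0.8 × 9410 = -7528 cm⁻¹.
In a tetrahedral site the filling is e² t₂⁰: CFSE(tet) = -1.2Δₜ = -1.2 × (4/9)(9410) = -5019 cm⁻¹.
Subtracting, OSPE = -7528 − (-5019) = -2509 cm⁻¹.

-2509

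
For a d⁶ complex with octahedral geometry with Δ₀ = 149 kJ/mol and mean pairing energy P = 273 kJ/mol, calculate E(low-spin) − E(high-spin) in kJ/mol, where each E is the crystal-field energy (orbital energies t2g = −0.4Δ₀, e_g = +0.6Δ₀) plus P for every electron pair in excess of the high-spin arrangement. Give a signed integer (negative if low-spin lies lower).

In the high-spin limit (t2g^4 e_g^2) the orbital term is -0.4Δ₀ = -60 kJ/mol, with no excess pairing.
Low-spin t2g^6 e_g^0 gives -2.4Δ₀ = -358 kJ/mol, but forming 2 extra pairs costs 2P = 546 kJ/mol, so E(LS) = -358 + 546 = 188 kJ/mol.
E(LS) − E(HS) = 188 − (-60) = 248 kJ/mol.

248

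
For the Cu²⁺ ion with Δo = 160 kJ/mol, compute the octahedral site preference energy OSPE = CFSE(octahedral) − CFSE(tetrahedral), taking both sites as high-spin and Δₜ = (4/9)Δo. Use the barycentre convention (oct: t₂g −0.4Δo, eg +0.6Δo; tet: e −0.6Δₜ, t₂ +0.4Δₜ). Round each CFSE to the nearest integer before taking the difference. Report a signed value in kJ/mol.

Cu sits in group 11; removing 2 electrons leaves Cu²⁺ with 11 − 2 = 9 d electrons.
Octahedral high-spin t₂g⁶ eg³: CFSE = -0.6 × 160 = -96 kJ/mol.
In a tetrahedral site the filling is e⁴ t₂⁵: CFSE(tet) = -0.4Δₜ = -0.4 × (4/9)(160) = -28 kJ/mol.
Subtracting, OSPE = -96 − (-28) = -68 kJ/mol.

-68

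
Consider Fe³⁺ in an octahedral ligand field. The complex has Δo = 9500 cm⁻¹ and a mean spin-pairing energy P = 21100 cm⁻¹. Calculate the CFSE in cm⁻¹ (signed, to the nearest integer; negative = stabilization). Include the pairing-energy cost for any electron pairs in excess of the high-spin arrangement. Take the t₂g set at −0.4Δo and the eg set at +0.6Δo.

Fe sits in group 8; removing 3 electrons leaves Fe³⁺ with 8 − 3 = 5 d electrons.
With Δo < P the complex is high-spin.
Filling d⁵ accordingly: t₂g³ eg².
Orbital CFSE = 0.0Δo = 0.0 × 9500 = 0 cm⁻¹.
High-spin has no excess pairs, so no pairing correction applies.

0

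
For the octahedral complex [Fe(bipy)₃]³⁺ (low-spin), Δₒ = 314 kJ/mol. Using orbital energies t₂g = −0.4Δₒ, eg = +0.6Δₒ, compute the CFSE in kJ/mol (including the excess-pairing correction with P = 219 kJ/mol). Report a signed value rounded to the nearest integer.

bipy is neutral, so the +3 overall charge sits on Fe: oxidation state +3.
Fe³⁺: group 8, so d-count = 8 − 3 = 5.
Electron filling gives t₂g⁵ eg⁰.
Orbital CFSE = 5(-0.4) + 0(0.6) = -2.0Δₒ = -2.0 × 314 = -628 kJ/mol.
High-spin d⁵ would be t₂g³ eg² with 0 pairs; low-spin has 2, so 2 excess pairs cost +2P = +438 kJ/mol.
Net CFSE = -628 + 438 = -190 kJ/mol.

-190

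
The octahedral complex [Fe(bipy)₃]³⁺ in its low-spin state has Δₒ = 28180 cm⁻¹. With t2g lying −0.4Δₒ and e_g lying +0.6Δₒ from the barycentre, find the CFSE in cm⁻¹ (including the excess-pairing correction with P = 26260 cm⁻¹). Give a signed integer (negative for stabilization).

-3840

bipy is neutral, so the +3 overall charge sits on Fe: oxidation state +3.
Group 8 minus oxidation state +3 gives a d⁵ configuration for Fe³⁺.
Electron filling gives t2g^5 e_g^0.
CFSE(orbital) = 5×(-0.4Δₒ) + 0×(0.6Δₒ) = -2.0Δₒ; with Δₒ = 28180 cm⁻¹ that is -56360 cm⁻¹.
High-spin d⁵ would be t2g^3 e_g^2 with 0 pairs; low-spin has 2, so 2 excess pairs cost +2P = +52520 cm⁻¹.
Overall CFSE = -56360 + 52520 = -3840 cm⁻¹.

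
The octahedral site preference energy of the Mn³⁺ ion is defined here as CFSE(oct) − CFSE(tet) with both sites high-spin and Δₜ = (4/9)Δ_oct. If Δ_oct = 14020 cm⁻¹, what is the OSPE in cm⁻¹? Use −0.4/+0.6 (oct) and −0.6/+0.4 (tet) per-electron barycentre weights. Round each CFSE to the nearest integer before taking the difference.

Mn is in group 7, so Mn³⁺ is d⁴ (7 − 3 = 4).
Octahedral (high-spin): t2g^3 e_g^1, CFSE = 3(−0.4) + 1(+0.6) = -0.6Δ_oct = -0.6 × 14020 = -8412 cm⁻¹.
Tetrahedral: e^2 t2^2, CFSE = 2(−0.6) + 2(+0.4) = -0.4Δₜ = -0.4 × (4/9) × 14020 = -2492 cm⁻¹.
Subtracting, OSPE = -8412 − (-2492) = -5920 cm⁻¹.

-5920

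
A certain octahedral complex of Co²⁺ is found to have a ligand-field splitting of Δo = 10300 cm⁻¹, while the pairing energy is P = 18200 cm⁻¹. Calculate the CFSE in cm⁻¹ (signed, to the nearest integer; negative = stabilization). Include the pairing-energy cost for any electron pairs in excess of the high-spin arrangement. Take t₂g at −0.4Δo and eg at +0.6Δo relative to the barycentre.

Group 9 minus oxidation state +2 gives a d⁷ configuration for Co²⁺.
With Δo < P the complex is high-spin.
That gives t₂g⁵ eg².
Orbital CFSE = -0.8Δo = -0.8 × 10300 = -8240 cm⁻¹.
High-spin has no excess pairs, so no pairing correction applies.

-8240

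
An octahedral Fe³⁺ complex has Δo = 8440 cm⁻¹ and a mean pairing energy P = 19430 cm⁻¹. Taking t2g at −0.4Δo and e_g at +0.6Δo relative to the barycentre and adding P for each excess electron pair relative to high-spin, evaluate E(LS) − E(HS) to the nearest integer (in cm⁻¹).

21980

Fe sits in group 8; removing 3 electrons leaves Fe³⁺ with 8 − 3 = 5 d electrons.
In the high-spin limit (t2g^3 e_g^2) the orbital term is 0.0Δo = 0 cm⁻¹, with no excess pairing.
For low-spin the configuration is t2g^5 e_g^0: orbital energy -2.0 × 8440 = -16880 cm⁻¹, and 2 additional pairs relative to high-spin add 38860 cm⁻¹, giving 21980 cm⁻¹.
Thus E(LS) − E(HS) = 21980 cm⁻¹.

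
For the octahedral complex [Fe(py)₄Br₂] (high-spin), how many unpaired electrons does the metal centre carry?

Ligand charges: 4×(+0) from py and 2×(-1) from Br⁻ sum to -2; with overall charge +0, Fe is +2.
Group 8 minus oxidation state +2 gives a d⁶ configuration for Fe²⁺.
Configuration: t₂g⁴ eg², giving 4 unpaired electrons.

4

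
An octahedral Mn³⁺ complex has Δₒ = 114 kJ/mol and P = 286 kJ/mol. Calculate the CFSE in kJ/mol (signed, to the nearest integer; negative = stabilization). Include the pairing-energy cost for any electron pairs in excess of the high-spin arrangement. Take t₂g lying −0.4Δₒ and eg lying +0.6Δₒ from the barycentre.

-68

Mn sits in group 7; removing 3 electrons leaves Mn³⁺ with 7 − 3 = 4 d electrons.
With Δₒ < P the complex is high-spin.
Filling d⁴ accordingly: t₂g³ eg¹.
Orbital CFSE = -0.6Δₒ = -0.6 × 114 = -68 kJ/mol.
High-spin has no excess pairs, so no pairing correction applies.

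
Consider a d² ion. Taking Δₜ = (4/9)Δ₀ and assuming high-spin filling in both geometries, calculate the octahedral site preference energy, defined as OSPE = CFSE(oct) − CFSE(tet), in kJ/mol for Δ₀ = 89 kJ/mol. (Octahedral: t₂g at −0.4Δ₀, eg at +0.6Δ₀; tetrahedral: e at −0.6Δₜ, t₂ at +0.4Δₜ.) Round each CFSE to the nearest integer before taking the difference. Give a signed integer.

-24

Octahedral (high-spin): t₂g² eg⁰, CFSE = 2(−0.4) + 0(+0.6) = -0.8Δ₀ = -0.8 × 89 = -71 kJ/mol.
Tetrahedral e² t₂⁰ gives -1.2Δₜ = -1.2 × (4/9) × 89 = -47 kJ/mol.
OSPE = CFSE(oct) − CFSE(tet) = -71 − (-47) = -24 kJ/mol.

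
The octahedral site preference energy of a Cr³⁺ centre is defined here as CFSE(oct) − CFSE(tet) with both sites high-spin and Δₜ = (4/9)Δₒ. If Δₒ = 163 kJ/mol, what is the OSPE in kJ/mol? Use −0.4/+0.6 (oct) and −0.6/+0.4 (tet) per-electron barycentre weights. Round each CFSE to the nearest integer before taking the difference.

Cr sits in group 6; removing 3 electrons leaves Cr³⁺ with 6 − 3 = 3 d electrons.
Octahedral high-spin t2g^3 e_g^0: CFSE = -1.2 × 163 = -196 kJ/mol.
Tetrahedral e^2 t2^1 gives -0.8Δₜ = -0.8 × (4/9) × 163 = -58 kJ/mol.
OSPE = CFSE(oct) − CFSE(tet) = -196 − (-58) = -138 kJ/mol.

-138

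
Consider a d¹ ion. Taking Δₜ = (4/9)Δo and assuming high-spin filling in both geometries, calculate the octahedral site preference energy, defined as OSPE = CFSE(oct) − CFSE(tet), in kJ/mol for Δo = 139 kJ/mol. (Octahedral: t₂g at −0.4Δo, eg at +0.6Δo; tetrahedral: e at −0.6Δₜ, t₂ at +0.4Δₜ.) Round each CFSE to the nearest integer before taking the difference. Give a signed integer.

In an octahedral site d¹ (HS) is t2g^1 e_g^0, giving CFSE(oct) = -0.4Δo = -56 kJ/mol.
In a tetrahedral site the filling is e^1 t2^0: CFSE(tet) = -0.6Δₜ = -0.6 × (4/9)(139) = -37 kJ/mol.
OSPE = -56 − (-37) = -19 kJ/mol.

-19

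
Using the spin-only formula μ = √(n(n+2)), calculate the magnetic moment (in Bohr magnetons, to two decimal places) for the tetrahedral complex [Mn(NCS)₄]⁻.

4.90 Bohr magnetons

Each NCS⁻ contributes -1; 4 × (-1) = -4. With overall charge -1, Mn is in the +3 oxidation state.
Mn sits in group 7; removing 3 electrons leaves Mn³⁺ with 7 − 3 = 4 d electrons.
Tetrahedral fields are weak (Δₜ ≈ 4/9 Δₒ), so electrons fill high-spin.
Configuration: e² t₂² → 4 unpaired electrons.
μ(spin-only) = √[4(4+2)] = √24 ≈ 4.90 Bohr magnetons.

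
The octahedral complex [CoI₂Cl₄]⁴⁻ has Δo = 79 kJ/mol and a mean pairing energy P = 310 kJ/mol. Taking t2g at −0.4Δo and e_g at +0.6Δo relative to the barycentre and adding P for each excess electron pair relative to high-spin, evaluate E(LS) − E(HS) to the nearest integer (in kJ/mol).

231

Ligand charges: 2×(-1) from I⁻ and 4×(-1) from Cl⁻ sum to -6; with overall charge -4, Co is +2.
Co²⁺: group 9, so d-count = 9 − 2 = 7.
In the high-spin limit (t2g^5 e_g^2) the orbital term is -0.8Δo = -63 kJ/mol, with no excess pairing.
Low-spin: t2g^6 e_g^1, orbital CFSE = -1.8Δo = -142 kJ/mol; plus 1 excess pair × P = +310 kJ/mol; total 168 kJ/mol.
The difference is 168 − (-63) = 231 kJ/mol, so high-spin lies lower.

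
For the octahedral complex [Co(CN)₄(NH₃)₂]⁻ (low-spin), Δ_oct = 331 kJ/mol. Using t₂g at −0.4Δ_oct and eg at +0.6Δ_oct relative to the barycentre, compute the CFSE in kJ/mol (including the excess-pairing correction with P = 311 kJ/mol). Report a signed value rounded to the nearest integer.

-172

Ligand charges: 4×(-1) from CN⁻ and 2×(+0) from NH₃ sum to -4; with overall charge -1, Co is +3.
Co is in group 9, so Co³⁺ is d⁶ (9 − 3 = 6).
Configuration: t₂g⁶ eg⁰.
Orbital CFSE = 6(-0.4) + 0(0.6) = -2.4Δ_oct = -2.4 × 331 = -794 kJ/mol.
High-spin d⁶ would be t₂g⁴ eg² with 1 pair; low-spin has 3, so 2 excess pairs cost +2P = +622 kJ/mol.
Combining: -794 + 622 = -172 kJ/mol.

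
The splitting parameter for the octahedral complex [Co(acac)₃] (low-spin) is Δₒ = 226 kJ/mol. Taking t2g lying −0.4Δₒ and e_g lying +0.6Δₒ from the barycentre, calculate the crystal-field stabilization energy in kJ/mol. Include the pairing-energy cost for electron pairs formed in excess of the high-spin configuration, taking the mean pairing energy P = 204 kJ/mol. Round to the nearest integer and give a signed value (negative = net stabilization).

Each acac⁻ contributes -1; 3 × (-1) = -3. With overall charge +0, Co is in the +3 oxidation state.
Co sits in group 9; removing 3 electrons leaves Co³⁺ with 9 − 3 = 6 d electrons.
The d⁶ electrons fill as t2g^6 e_g^0.
CFSE(orbital) = 6×(-0.4Δₒ) + 0×(0.6Δₒ) = -2.4Δₒ; with Δₒ = 226 kJ/mol that is -542 kJ/mol.
High-spin d⁶ would be t2g^4 e_g^2 with 1 pair; low-spin has 3, so 2 excess pairs cost +2P = +408 kJ/mol.
Combining: -542 + 408 = -134 kJ/mol.

-134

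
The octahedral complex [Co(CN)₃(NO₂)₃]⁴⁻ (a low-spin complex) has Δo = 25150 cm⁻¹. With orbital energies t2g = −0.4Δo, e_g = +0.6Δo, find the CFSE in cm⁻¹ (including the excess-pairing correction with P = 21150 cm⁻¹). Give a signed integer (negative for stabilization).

Ligand charges: 3×(-1) from CN⁻ and 3×(-1) from NO₂⁻ sum to -6; with overall charge -4, Co is +2.
Group 9 minus oxidation state +2 gives a d⁷ configuration for Co²⁺.
The d⁷ electrons fill as t2g^6 e_g^1.
Orbital CFSE = 6(-0.4) + 1(0.6) = -1.8Δo = -1.8 × 25150 = -45270 cm⁻¹.
Relative to high-spin t2g^5 e_g^2 (2 paired), the low-spin configuration has 1 additional pair, contributing +1 × 21150 = +21150 cm⁻¹.
Net CFSE = -45270 + 21150 = -24120 cm⁻¹.

-24120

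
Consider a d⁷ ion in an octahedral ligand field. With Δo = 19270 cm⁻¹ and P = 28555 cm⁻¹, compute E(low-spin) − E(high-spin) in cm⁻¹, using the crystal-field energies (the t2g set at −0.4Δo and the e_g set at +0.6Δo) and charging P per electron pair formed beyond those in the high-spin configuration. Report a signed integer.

9285

High-spin d⁷ fills as t2g^5 e_g^2 with CFSE 5(−0.4) + 2(+0.6) = -0.8Δo = -15416 cm⁻¹.
For low-spin the configuration is t2g^6 e_g^1: orbital energy -1.8 × 19270 = -34686 cm⁻¹, and 1 additional pair relative to high-spin adds 28555 cm⁻¹, giving -6131 cm⁻¹.
E(LS) − E(HS) = -6131 − (-15416) = 9285 cm⁻¹.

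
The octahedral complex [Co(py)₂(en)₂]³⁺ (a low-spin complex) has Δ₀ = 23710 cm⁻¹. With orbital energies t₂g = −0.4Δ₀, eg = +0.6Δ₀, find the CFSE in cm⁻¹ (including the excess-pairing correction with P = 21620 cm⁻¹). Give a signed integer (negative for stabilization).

Ligand charges: 2×(+0) from py and 2×(+0) from en sum to +0; with overall charge +3, Co is +3.
Co is in group 9, so Co³⁺ is d⁶ (9 − 3 = 6).
Configuration: t₂g⁶ eg⁰.
CFSE(orbital) = 6×(-0.4Δ₀) + 0×(0.6Δ₀) = -2.4Δ₀; with Δ₀ = 23710 cm⁻¹ that is -56904 cm⁻¹.
Pairing penalty: 3 pairs vs 1 in the high-spin reference → 2 extra × P = 43240 cm⁻¹.
Combining: -56904 + 43240 = -13664 cm⁻¹.

-13664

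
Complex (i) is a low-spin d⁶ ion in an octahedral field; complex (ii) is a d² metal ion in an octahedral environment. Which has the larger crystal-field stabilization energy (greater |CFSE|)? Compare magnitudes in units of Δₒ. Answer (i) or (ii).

(i): t2g^6 e_g^0, CFSE = -2.4Δₒ.
(ii): For octahedral d² the high- and low-spin configurations coincide; t₂g² eg⁰, CFSE = -0.8Δₒ.
So (i) has the larger |CFSE|.

(i)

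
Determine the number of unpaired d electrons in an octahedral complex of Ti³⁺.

Ti sits in group 4; removing 3 electrons leaves Ti³⁺ with 4 − 3 = 1 d electrons.
Configuration: t₂g¹ eg⁰, giving 1 unpaired electron.

1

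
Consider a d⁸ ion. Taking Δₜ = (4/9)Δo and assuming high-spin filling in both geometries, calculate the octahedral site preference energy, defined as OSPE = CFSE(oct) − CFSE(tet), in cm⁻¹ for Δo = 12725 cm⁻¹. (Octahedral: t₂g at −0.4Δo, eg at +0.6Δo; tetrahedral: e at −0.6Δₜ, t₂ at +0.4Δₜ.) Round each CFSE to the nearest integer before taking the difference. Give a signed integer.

Octahedral (high-spin): t2g^6 e_g^2, CFSE = 6(−0.4) + 2(+0.6) = -1.2Δo = -1.2 × 12725 = -15270 cm⁻¹.
Tetrahedral: e^4 t2^4, CFSE = 4(−0.6) + 4(+0.4) = -0.8Δₜ = -0.8 × (4/9) × 12725 = -4524 cm⁻¹.
OSPE = CFSE(oct) − CFSE(tet) = -15270 − (-4524) = -10746 cm⁻¹.

-10746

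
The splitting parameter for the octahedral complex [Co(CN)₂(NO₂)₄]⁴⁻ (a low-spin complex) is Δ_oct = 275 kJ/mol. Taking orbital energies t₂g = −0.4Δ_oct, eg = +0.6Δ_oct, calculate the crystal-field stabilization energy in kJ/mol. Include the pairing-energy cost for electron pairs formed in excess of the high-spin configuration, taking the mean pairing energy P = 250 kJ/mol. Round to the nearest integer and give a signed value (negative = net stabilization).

Ligand charges: 2×(-1) from CN⁻ and 4×(-1) from NO₂⁻ sum to -6; with overall charge -4, Co is +2.
Co sits in group 9; removing 2 electrons leaves Co²⁺ with 9 − 2 = 7 d electrons.
Electron filling gives t₂g⁶ eg¹.
The orbital stabilization is -1.8Δ_oct = -1.8 × 275 = -495 kJ/mol.
Relative to high-spin t₂g⁵ eg² (2 paired), the low-spin configuration has 1 additional pair, contributing +1 × 250 = +250 kJ/mol.
Net CFSE = -495 + 250 = -245 kJ/mol.

-245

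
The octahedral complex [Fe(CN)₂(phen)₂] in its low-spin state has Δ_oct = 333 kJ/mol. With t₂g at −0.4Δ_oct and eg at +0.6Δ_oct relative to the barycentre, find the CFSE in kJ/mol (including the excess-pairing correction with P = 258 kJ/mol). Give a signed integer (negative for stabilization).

-283

Ligand charges: 2×(-1) from CN⁻ and 2×(+0) from phen sum to -2; with overall charge +0, Fe is +2.
Group 8 minus oxidation state +2 gives a d⁶ configuration for Fe²⁺.
Electron filling gives t₂g⁶ eg⁰.
The orbital stabilization is -2.4Δ_oct = -2.4 × 333 = -799 kJ/mol.
Relative to high-spin t₂g⁴ eg² (1 paired), the low-spin configuration has 2 additional pairs, contributing +2 × 258 = +516 kJ/mol.
Overall CFSE = -799 + 516 = -283 kJ/mol.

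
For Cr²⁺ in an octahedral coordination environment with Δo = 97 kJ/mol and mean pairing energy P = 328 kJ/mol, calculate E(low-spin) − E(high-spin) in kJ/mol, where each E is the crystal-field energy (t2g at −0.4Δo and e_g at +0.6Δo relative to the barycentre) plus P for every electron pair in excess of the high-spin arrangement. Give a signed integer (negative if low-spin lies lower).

231

Cr sits in group 6; removing 2 electrons leaves Cr²⁺ with 6 − 2 = 4 d electrons.
In the high-spin limit (t2g^3 e_g^1) the orbital term is -0.6Δo = -58 kJ/mol, with no excess pairing.
Low-spin: t2g^4 e_g^0, orbital CFSE = -1.6Δo = -155 kJ/mol; plus 1 excess pair × P = +328 kJ/mol; total 173 kJ/mol.
Thus E(LS) − E(HS) = 231 kJ/mol.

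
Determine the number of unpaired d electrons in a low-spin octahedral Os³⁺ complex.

Group 8 minus oxidation state +3 gives a d⁵ configuration for Os³⁺.
Configuration: t₂g⁵ eg⁰, giving 1 unpaired electron.

1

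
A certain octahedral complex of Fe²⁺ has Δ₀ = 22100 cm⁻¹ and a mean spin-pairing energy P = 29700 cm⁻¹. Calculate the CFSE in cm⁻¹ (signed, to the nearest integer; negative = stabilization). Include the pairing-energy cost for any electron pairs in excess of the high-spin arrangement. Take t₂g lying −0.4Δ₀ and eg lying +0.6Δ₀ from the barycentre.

-8840

Fe is in group 8, so Fe²⁺ is d⁶ (8 − 2 = 6).
Since Δ₀ = 22100 cm⁻¹ < P = 29700 cm⁻¹, the complex adopts the high-spin configuration.
That gives t₂g⁴ eg².
Orbital CFSE = -0.4Δ₀ = -0.4 × 22100 = -8840 cm⁻¹.
High-spin has no excess pairs, so no pairing correction applies.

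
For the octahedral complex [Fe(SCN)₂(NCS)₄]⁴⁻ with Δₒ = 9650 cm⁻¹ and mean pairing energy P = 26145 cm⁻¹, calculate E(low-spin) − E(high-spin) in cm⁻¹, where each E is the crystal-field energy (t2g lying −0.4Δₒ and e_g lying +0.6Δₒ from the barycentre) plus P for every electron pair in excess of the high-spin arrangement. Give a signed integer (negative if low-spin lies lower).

Ligand charges: 2×(-1) from SCN⁻ and 4×(-1) from NCS⁻ sum to -6; with overall charge -4, Fe is +2.
Fe²⁺: group 8, so d-count = 8 − 2 = 6.
High-spin: t2g^4 e_g^2, CFSE = -0.4Δₒ = -3860 cm⁻¹.
Low-spin t2g^6 e_g^0 gives -2.4Δₒ = -23160 cm⁻¹, but forming 2 extra pairs costs 2P = 52290 cm⁻¹, so E(LS) = -23160 + 52290 = 29130 cm⁻¹.
E(LS) − E(HS) = 29130 − (-3860) = 32990 cm⁻¹.

32990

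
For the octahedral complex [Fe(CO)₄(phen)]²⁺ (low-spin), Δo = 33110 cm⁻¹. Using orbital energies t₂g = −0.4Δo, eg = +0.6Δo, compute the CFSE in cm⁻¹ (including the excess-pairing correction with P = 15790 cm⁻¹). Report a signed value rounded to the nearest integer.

Ligand charges: 4×(+0) from CO and 1×(+0) from phen sum to +0; with overall charge +2, Fe is +2.
Fe sits in group 8; removing 2 electrons leaves Fe²⁺ with 8 − 2 = 6 d electrons.
The d⁶ electrons fill as t₂g⁶ eg⁰.
Orbital CFSE = 6(-0.4) + 0(0.6) = -2.4Δo = -2.4 × 33110 = -79464 cm⁻¹.
Pairing penalty: 3 pairs vs 1 in the high-spin reference → 2 extra × P = 31580 cm⁻¹.
Net CFSE = -79464 + 31580 = -47884 cm⁻¹.

-47884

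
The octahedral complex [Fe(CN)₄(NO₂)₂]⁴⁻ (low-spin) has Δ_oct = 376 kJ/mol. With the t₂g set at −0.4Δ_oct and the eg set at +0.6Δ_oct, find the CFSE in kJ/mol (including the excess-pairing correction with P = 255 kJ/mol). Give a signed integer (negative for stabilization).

Ligand charges: 4×(-1) from CN⁻ and 2×(-1) from NO₂⁻ sum to -6; with overall charge -4, Fe is +2.
Fe is in group 8, so Fe²⁺ is d⁶ (8 − 2 = 6).
Configuration: t₂g⁶ eg⁰.
Orbital CFSE = 6(-0.4) + 0(0.6) = -2.4Δ_oct = -2.4 × 376 = -902 kJ/mol.
Pairing penalty: 3 pairs vs 1 in the high-spin reference → 2 extra × P = 510 kJ/mol.
Net CFSE = -902 + 510 = -392 kJ/mol.

-392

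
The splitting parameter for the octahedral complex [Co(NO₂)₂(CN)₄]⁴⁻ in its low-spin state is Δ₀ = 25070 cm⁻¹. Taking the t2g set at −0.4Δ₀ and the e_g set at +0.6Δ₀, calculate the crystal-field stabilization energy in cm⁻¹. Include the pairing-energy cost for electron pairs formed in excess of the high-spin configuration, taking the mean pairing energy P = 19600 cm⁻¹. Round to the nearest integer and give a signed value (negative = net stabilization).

Ligand charges: 2×(-1) from NO₂⁻ and 4×(-1) from CN⁻ sum to -6; with overall charge -4, Co is +2.
Co is in group 9, so Co²⁺ is d⁷ (9 − 2 = 7).
Electron filling gives t2g^6 e_g^1.
CFSE(orbital) = 6×(-0.4Δ₀) + 1×(0.6Δ₀) = -1.8Δ₀; with Δ₀ = 25070 cm⁻¹ that is -45126 cm⁻¹.
Relative to high-spin t2g^5 e_g^2 (2 paired), the low-spin configuration has 1 additional pair, contributing +1 × 19600 = +19600 cm⁻¹.
Combining: -45126 + 19600 = -25526 cm⁻¹.

-25526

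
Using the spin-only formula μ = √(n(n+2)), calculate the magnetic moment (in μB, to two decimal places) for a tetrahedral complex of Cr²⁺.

Group 6 minus oxidation state +2 gives a d⁴ configuration for Cr²⁺.
Tetrahedral fields are weak (Δₜ ≈ 4/9 Δₒ), so electrons fill high-spin.
Configuration: e^2 t2^2 → 4 unpaired electrons.
μ(spin-only) = √[4(4+2)] = √24 ≈ 4.90 μB.

4.90 μB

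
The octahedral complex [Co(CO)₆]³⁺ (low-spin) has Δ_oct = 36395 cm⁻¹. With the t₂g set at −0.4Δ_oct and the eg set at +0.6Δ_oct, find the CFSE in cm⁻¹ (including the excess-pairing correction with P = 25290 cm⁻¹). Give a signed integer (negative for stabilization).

CO is neutral, so the +3 overall charge sits on Co: oxidation state +3.
Co sits in group 9; removing 3 electrons leaves Co³⁺ with 9 − 3 = 6 d electrons.
Electron filling gives t₂g⁶ eg⁰.
Orbital CFSE = 6(-0.4) + 0(0.6) = -2.4Δ_oct = -2.4 × 36395 = -87348 cm⁻¹.
Relative to high-spin t₂g⁴ eg² (1 paired), the low-spin configuration has 2 additional pairs, contributing +2 × 25290 = +50580 cm⁻¹.
Overall CFSE = -87348 + 50580 = -36768 cm⁻¹.

-36768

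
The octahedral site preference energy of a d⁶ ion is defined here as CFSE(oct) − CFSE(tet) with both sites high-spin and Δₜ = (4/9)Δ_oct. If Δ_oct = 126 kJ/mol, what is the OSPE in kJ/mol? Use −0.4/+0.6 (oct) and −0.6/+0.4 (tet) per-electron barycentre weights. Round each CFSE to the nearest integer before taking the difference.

-16

Octahedral (high-spin): t₂g⁴ eg², CFSE = 4(−0.4) + 2(+0.6) = -0.4Δ_oct = -0.4 × 126 = -50 kJ/mol.
Tetrahedral: e³ t₂³, CFSE = 3(−0.6) + 3(+0.4) = -0.6Δₜ = -0.6 × (4/9) × 126 = -34 kJ/mol.
OSPE = CFSE(oct) − CFSE(tet) = -50 − (-34) = -16 kJ/mol.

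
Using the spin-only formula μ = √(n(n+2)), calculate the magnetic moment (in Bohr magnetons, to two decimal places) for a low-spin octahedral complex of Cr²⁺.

Cr sits in group 6; removing 2 electrons leaves Cr²⁺ with 6 − 2 = 4 d electrons.
Configuration: t2g^4 e_g^0 → 2 unpaired electrons.
μ(spin-only) = √[2(2+2)] = √8 ≈ 2.83 Bohr magnetons.

2.83 Bohr magnetons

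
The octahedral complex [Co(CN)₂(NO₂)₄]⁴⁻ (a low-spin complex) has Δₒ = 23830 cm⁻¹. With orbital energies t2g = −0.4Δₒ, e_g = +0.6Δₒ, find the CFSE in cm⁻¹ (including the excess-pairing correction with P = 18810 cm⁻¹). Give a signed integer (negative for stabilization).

-24084

Ligand charges: 2×(-1) from CN⁻ and 4×(-1) from NO₂⁻ sum to -6; with overall charge -4, Co is +2.
Co sits in group 9; removing 2 electrons leaves Co²⁺ with 9 − 2 = 7 d electrons.
Configuration: t2g^6 e_g^1.
Orbital CFSE = 6(-0.4) + 1(0.6) = -1.8Δₒ = -1.8 × 23830 = -42894 cm⁻¹.
High-spin d⁷ would be t2g^5 e_g^2 with 2 pairs; low-spin has 3, so 1 excess pair costs +1P = +18810 cm⁻¹.
Net CFSE = -42894 + 18810 = -24084 cm⁻¹.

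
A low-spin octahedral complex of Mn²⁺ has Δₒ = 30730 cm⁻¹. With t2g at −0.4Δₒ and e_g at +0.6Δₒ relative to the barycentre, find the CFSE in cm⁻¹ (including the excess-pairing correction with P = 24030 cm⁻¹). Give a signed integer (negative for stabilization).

Group 7 minus oxidation state +2 gives a d⁵ configuration for Mn²⁺.
Configuration: t2g^5 e_g^0.
CFSE(orbital) = 5×(-0.4Δₒ) + 0×(0.6Δₒ) = -2.0Δₒ; with Δₒ = 30730 cm⁻¹ that is -61460 cm⁻¹.
Relative to high-spin t2g^3 e_g^2 (0 paired), the low-spin configuration has 2 additional pairs, contributing +2 × 24030 = +48060 cm⁻¹.
Combining: -61460 + 48060 = -13400 cm⁻¹.

-13400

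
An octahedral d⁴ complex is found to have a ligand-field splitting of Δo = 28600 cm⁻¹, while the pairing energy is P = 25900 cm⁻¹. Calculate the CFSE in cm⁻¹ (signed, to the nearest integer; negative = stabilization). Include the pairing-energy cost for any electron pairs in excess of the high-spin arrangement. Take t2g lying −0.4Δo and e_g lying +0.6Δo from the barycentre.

Here Δo > P (28600 > 25900), so the low-spin state is favoured.
Filling d⁴ accordingly: t2g^4 e_g^0.
Orbital CFSE = -1.6Δo = -1.6 × 28600 = -45760 cm⁻¹.
Excess pairs vs high-spin: 1 − 0 = 1; pairing cost = +25900 cm⁻¹.
Net CFSE = -45760 + 25900 = -19860 cm⁻¹.

-19860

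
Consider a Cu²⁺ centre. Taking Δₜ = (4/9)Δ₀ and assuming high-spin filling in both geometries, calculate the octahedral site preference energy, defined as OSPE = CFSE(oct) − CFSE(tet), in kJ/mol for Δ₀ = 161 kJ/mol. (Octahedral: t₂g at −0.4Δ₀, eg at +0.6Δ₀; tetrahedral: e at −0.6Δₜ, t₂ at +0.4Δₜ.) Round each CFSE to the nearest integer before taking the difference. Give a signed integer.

Group 11 minus oxidation state +2 gives a d⁹ configuration for Cu²⁺.
Octahedral (high-spin): t₂g⁶ eg³, CFSE = 6(−0.4) + 3(+0.6) = -0.6Δ₀ = -0.6 × 161 = -97 kJ/mol.
Tetrahedral e⁴ t₂⁵ gives -0.4Δₜ = -0.4 × (4/9) × 161 = -29 kJ/mol.
Subtracting, OSPE = -97 − (-29) = -68 kJ/mol.

-68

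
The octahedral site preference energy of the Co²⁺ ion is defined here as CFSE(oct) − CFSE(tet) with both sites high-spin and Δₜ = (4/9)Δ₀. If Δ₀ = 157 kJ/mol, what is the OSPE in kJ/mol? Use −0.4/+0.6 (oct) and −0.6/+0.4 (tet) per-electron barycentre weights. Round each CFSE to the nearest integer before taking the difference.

-42

Co sits in group 9; removing 2 electrons leaves Co²⁺ with 9 − 2 = 7 d electrons.
In an octahedral site d⁷ (HS) is t2g^5 e_g^2, giving CFSE(oct) = -0.8Δ₀ = -126 kJ/mol.
In a tetrahedral site the filling is e^4 t2^3: CFSE(tet) = -1.2Δₜ = -1.2 × (4/9)(157) = -84 kJ/mol.
OSPE = -126 − (-84) = -42 kJ/mol.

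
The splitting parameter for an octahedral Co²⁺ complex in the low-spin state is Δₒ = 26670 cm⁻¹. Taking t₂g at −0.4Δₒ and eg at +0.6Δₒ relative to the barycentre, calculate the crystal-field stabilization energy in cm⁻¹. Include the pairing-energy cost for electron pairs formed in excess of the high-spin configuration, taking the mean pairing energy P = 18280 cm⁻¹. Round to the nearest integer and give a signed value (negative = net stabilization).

-29726

Co sits in group 9; removing 2 electrons leaves Co²⁺ with 9 − 2 = 7 d electrons.
The d⁷ electrons fill as t₂g⁶ eg¹.
CFSE(orbital) = 6×(-0.4Δₒ) + 1×(0.6Δₒ) = -1.8Δₒ; with Δₒ = 26670 cm⁻¹ that is -48006 cm⁻¹.
Pairing penalty: 3 pairs vs 2 in the high-spin reference → 1 extra × P = 18280 cm⁻¹.
Overall CFSE = -48006 + 18280 = -29726 cm⁻¹.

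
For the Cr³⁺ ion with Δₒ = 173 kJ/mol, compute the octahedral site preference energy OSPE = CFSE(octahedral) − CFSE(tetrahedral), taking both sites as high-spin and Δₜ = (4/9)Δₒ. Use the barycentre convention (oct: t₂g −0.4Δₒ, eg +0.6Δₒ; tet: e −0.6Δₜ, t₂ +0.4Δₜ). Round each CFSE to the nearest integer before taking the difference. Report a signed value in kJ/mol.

Cr is in group 6, so Cr³⁺ is d³ (6 − 3 = 3).
Octahedral (high-spin): t2g^3 e_g^0, CFSE = 3(−0.4) + 0(+0.6) = -1.2Δₒ = -1.2 × 173 = -208 kJ/mol.
Tetrahedral e^2 t2^1 gives -0.8Δₜ = -0.8 × (4/9) × 173 = -62 kJ/mol.
OSPE = -208 − (-62) = -146 kJ/mol.

-146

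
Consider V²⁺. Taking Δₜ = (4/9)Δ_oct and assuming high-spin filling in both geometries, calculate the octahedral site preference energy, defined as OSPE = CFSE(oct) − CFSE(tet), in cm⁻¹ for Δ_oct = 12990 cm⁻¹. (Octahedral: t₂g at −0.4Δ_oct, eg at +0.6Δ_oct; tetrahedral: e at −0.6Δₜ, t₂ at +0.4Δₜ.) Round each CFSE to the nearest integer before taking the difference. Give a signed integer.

V is in group 5, so V²⁺ is d³ (5 − 2 = 3).
Octahedral high-spin t₂g³ eg⁰: CFSE = -1.2 × 12990 = -15588 cm⁻¹.
Tetrahedral e² t₂¹ gives -0.8Δₜ = -0.8 × (4/9) × 12990 = -4619 cm⁻¹.
Subtracting, OSPE = -15588 − (-4619) = -10969 cm⁻¹.

-10969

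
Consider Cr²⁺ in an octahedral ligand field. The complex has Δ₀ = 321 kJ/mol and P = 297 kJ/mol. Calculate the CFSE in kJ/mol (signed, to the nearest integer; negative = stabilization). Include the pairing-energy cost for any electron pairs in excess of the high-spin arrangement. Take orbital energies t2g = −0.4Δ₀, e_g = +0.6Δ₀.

Cr sits in group 6; removing 2 electrons leaves Cr²⁺ with 6 − 2 = 4 d electrons.
Δ₀ > P, so pairing is preferred: the ground state is low-spin.
Configuration: t2g^4 e_g^0.
Orbital CFSE = -1.6Δ₀ = -1.6 × 321 = -514 kJ/mol.
Excess pairs vs high-spin: 1 − 0 = 1; pairing cost = +297 kJ/mol.
Net CFSE = -514 + 297 = -217 kJ/mol.

-217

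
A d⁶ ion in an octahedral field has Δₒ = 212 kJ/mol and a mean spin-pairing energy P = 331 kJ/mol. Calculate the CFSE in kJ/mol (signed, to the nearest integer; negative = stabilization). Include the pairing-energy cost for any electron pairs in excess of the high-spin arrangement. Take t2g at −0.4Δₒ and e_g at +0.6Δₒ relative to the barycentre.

-85

Since Δₒ = 212 kJ/mol < P = 331 kJ/mol, the complex adopts the high-spin configuration.
That gives t2g^4 e_g^2.
Orbital CFSE = -0.4Δₒ = -0.4 × 212 = -85 kJ/mol.
High-spin has no excess pairs, so no pairing correction applies.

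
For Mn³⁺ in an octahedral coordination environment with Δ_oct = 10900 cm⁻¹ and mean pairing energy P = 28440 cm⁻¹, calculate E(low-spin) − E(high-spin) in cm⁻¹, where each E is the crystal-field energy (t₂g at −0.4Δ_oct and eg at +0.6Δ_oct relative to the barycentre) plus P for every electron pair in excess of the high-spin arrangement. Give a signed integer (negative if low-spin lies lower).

17540

Mn is in group 7, so Mn³⁺ is d⁴ (7 − 3 = 4).
In the high-spin limit (t₂g³ eg¹) the orbital term is -0.6Δ_oct = -6540 cm⁻¹, with no excess pairing.
Low-spin t₂g⁴ eg⁰ gives -1.6Δ_oct = -17440 cm⁻¹, but forming 1 extra pair costs 1P = 28440 cm⁻¹, so E(LS) = -17440 + 28440 = 11000 cm⁻¹.
E(LS) − E(HS) = 11000 − (-6540) = 17540 cm⁻¹.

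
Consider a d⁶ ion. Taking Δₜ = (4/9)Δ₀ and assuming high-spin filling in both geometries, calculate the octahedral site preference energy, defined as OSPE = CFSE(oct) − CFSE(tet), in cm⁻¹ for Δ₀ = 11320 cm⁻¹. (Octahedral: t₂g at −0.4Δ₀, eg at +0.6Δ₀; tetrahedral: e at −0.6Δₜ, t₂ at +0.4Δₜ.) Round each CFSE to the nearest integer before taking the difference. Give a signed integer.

-1509

Octahedral (high-spin): t₂g⁴ eg², CFSE = 4(−0.4) + 2(+0.6) = -0.4Δ₀ = -0.4 × 11320 = -4528 cm⁻¹.
In a tetrahedral site the filling is e³ t₂³: CFSE(tet) = -0.6Δₜ = -0.6 × (4/9)(11320) = -3019 cm⁻¹.
OSPE = -4528 − (-3019) = -1509 cm⁻¹.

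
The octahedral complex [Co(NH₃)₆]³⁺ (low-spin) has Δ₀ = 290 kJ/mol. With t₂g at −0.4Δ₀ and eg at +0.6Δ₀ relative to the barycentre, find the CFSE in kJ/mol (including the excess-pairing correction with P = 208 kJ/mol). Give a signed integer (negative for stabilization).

-280

NH₃ is neutral, so the +3 overall charge sits on Co: oxidation state +3.
Co is in group 9, so Co³⁺ is d⁶ (9 − 3 = 6).
Electron filling gives t₂g⁶ eg⁰.
CFSE(orbital) = 6×(-0.4Δ₀) + 0×(0.6Δ₀) = -2.4Δ₀; with Δ₀ = 290 kJ/mol that is -696 kJ/mol.
Relative to high-spin t₂g⁴ eg² (1 paired), the low-spin configuration has 2 additional pairs, contributing +2 × 208 = +416 kJ/mol.
Overall CFSE = -696 + 416 = -280 kJ/mol.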